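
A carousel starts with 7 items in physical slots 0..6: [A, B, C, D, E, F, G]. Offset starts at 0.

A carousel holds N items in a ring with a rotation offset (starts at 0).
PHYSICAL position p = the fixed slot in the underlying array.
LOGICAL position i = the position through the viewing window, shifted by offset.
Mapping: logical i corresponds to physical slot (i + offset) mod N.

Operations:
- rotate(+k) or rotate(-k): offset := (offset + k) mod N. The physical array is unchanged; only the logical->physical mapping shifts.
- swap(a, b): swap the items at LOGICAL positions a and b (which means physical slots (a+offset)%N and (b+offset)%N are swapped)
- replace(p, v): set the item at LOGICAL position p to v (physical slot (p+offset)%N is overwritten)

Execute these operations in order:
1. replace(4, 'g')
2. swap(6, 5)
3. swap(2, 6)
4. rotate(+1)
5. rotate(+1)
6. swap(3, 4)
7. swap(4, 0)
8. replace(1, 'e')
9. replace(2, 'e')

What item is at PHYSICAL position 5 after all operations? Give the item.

Answer: C

Derivation:
After op 1 (replace(4, 'g')): offset=0, physical=[A,B,C,D,g,F,G], logical=[A,B,C,D,g,F,G]
After op 2 (swap(6, 5)): offset=0, physical=[A,B,C,D,g,G,F], logical=[A,B,C,D,g,G,F]
After op 3 (swap(2, 6)): offset=0, physical=[A,B,F,D,g,G,C], logical=[A,B,F,D,g,G,C]
After op 4 (rotate(+1)): offset=1, physical=[A,B,F,D,g,G,C], logical=[B,F,D,g,G,C,A]
After op 5 (rotate(+1)): offset=2, physical=[A,B,F,D,g,G,C], logical=[F,D,g,G,C,A,B]
After op 6 (swap(3, 4)): offset=2, physical=[A,B,F,D,g,C,G], logical=[F,D,g,C,G,A,B]
After op 7 (swap(4, 0)): offset=2, physical=[A,B,G,D,g,C,F], logical=[G,D,g,C,F,A,B]
After op 8 (replace(1, 'e')): offset=2, physical=[A,B,G,e,g,C,F], logical=[G,e,g,C,F,A,B]
After op 9 (replace(2, 'e')): offset=2, physical=[A,B,G,e,e,C,F], logical=[G,e,e,C,F,A,B]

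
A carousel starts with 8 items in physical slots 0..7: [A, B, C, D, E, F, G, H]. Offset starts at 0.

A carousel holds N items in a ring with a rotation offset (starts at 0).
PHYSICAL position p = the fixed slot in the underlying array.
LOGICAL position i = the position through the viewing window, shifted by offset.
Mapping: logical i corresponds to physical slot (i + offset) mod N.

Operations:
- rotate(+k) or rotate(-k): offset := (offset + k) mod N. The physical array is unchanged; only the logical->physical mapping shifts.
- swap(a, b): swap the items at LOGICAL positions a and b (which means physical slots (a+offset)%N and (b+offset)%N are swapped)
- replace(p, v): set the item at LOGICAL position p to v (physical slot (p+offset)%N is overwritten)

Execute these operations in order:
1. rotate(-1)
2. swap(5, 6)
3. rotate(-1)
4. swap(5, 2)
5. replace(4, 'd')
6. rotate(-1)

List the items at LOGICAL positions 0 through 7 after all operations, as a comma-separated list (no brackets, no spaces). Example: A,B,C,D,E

After op 1 (rotate(-1)): offset=7, physical=[A,B,C,D,E,F,G,H], logical=[H,A,B,C,D,E,F,G]
After op 2 (swap(5, 6)): offset=7, physical=[A,B,C,D,F,E,G,H], logical=[H,A,B,C,D,F,E,G]
After op 3 (rotate(-1)): offset=6, physical=[A,B,C,D,F,E,G,H], logical=[G,H,A,B,C,D,F,E]
After op 4 (swap(5, 2)): offset=6, physical=[D,B,C,A,F,E,G,H], logical=[G,H,D,B,C,A,F,E]
After op 5 (replace(4, 'd')): offset=6, physical=[D,B,d,A,F,E,G,H], logical=[G,H,D,B,d,A,F,E]
After op 6 (rotate(-1)): offset=5, physical=[D,B,d,A,F,E,G,H], logical=[E,G,H,D,B,d,A,F]

Answer: E,G,H,D,B,d,A,F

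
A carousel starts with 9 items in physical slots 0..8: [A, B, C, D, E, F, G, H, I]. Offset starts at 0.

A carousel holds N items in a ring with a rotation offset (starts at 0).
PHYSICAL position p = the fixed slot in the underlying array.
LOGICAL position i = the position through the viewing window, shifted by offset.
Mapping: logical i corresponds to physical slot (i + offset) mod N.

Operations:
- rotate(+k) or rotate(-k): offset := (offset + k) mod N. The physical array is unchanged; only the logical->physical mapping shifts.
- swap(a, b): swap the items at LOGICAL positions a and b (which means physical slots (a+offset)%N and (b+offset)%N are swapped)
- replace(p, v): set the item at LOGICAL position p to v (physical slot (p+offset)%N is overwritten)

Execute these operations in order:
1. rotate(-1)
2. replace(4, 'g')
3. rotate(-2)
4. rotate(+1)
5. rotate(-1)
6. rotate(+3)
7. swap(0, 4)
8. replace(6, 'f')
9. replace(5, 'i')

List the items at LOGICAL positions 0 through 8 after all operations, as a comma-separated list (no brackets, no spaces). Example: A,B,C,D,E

Answer: E,B,C,g,A,i,f,H,I

Derivation:
After op 1 (rotate(-1)): offset=8, physical=[A,B,C,D,E,F,G,H,I], logical=[I,A,B,C,D,E,F,G,H]
After op 2 (replace(4, 'g')): offset=8, physical=[A,B,C,g,E,F,G,H,I], logical=[I,A,B,C,g,E,F,G,H]
After op 3 (rotate(-2)): offset=6, physical=[A,B,C,g,E,F,G,H,I], logical=[G,H,I,A,B,C,g,E,F]
After op 4 (rotate(+1)): offset=7, physical=[A,B,C,g,E,F,G,H,I], logical=[H,I,A,B,C,g,E,F,G]
After op 5 (rotate(-1)): offset=6, physical=[A,B,C,g,E,F,G,H,I], logical=[G,H,I,A,B,C,g,E,F]
After op 6 (rotate(+3)): offset=0, physical=[A,B,C,g,E,F,G,H,I], logical=[A,B,C,g,E,F,G,H,I]
After op 7 (swap(0, 4)): offset=0, physical=[E,B,C,g,A,F,G,H,I], logical=[E,B,C,g,A,F,G,H,I]
After op 8 (replace(6, 'f')): offset=0, physical=[E,B,C,g,A,F,f,H,I], logical=[E,B,C,g,A,F,f,H,I]
After op 9 (replace(5, 'i')): offset=0, physical=[E,B,C,g,A,i,f,H,I], logical=[E,B,C,g,A,i,f,H,I]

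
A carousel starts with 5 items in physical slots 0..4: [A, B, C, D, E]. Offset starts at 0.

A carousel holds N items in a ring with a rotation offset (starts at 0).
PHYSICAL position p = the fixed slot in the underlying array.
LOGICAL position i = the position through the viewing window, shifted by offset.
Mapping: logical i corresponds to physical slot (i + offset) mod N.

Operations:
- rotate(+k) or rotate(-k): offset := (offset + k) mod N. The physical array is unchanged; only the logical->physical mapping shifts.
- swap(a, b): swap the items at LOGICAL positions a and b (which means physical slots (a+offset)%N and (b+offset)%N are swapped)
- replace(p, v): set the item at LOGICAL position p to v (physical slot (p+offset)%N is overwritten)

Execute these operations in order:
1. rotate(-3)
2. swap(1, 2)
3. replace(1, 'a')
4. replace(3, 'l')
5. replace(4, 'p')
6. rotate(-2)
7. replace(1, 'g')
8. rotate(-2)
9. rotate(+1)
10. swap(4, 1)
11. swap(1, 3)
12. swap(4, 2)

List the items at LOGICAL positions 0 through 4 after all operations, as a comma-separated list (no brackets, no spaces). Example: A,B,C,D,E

After op 1 (rotate(-3)): offset=2, physical=[A,B,C,D,E], logical=[C,D,E,A,B]
After op 2 (swap(1, 2)): offset=2, physical=[A,B,C,E,D], logical=[C,E,D,A,B]
After op 3 (replace(1, 'a')): offset=2, physical=[A,B,C,a,D], logical=[C,a,D,A,B]
After op 4 (replace(3, 'l')): offset=2, physical=[l,B,C,a,D], logical=[C,a,D,l,B]
After op 5 (replace(4, 'p')): offset=2, physical=[l,p,C,a,D], logical=[C,a,D,l,p]
After op 6 (rotate(-2)): offset=0, physical=[l,p,C,a,D], logical=[l,p,C,a,D]
After op 7 (replace(1, 'g')): offset=0, physical=[l,g,C,a,D], logical=[l,g,C,a,D]
After op 8 (rotate(-2)): offset=3, physical=[l,g,C,a,D], logical=[a,D,l,g,C]
After op 9 (rotate(+1)): offset=4, physical=[l,g,C,a,D], logical=[D,l,g,C,a]
After op 10 (swap(4, 1)): offset=4, physical=[a,g,C,l,D], logical=[D,a,g,C,l]
After op 11 (swap(1, 3)): offset=4, physical=[C,g,a,l,D], logical=[D,C,g,a,l]
After op 12 (swap(4, 2)): offset=4, physical=[C,l,a,g,D], logical=[D,C,l,a,g]

Answer: D,C,l,a,g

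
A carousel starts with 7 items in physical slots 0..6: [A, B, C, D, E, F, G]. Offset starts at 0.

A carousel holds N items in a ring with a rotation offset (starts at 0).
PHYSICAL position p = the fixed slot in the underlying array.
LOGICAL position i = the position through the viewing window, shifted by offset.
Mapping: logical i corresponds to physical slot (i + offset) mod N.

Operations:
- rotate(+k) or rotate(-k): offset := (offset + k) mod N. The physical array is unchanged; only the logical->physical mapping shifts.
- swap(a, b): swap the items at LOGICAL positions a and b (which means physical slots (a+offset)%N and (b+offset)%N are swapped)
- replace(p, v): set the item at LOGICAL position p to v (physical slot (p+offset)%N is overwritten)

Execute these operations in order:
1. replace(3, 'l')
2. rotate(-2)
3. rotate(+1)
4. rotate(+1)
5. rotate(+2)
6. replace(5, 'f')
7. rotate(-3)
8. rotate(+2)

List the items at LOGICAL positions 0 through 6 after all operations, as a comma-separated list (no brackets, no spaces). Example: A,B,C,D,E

After op 1 (replace(3, 'l')): offset=0, physical=[A,B,C,l,E,F,G], logical=[A,B,C,l,E,F,G]
After op 2 (rotate(-2)): offset=5, physical=[A,B,C,l,E,F,G], logical=[F,G,A,B,C,l,E]
After op 3 (rotate(+1)): offset=6, physical=[A,B,C,l,E,F,G], logical=[G,A,B,C,l,E,F]
After op 4 (rotate(+1)): offset=0, physical=[A,B,C,l,E,F,G], logical=[A,B,C,l,E,F,G]
After op 5 (rotate(+2)): offset=2, physical=[A,B,C,l,E,F,G], logical=[C,l,E,F,G,A,B]
After op 6 (replace(5, 'f')): offset=2, physical=[f,B,C,l,E,F,G], logical=[C,l,E,F,G,f,B]
After op 7 (rotate(-3)): offset=6, physical=[f,B,C,l,E,F,G], logical=[G,f,B,C,l,E,F]
After op 8 (rotate(+2)): offset=1, physical=[f,B,C,l,E,F,G], logical=[B,C,l,E,F,G,f]

Answer: B,C,l,E,F,G,f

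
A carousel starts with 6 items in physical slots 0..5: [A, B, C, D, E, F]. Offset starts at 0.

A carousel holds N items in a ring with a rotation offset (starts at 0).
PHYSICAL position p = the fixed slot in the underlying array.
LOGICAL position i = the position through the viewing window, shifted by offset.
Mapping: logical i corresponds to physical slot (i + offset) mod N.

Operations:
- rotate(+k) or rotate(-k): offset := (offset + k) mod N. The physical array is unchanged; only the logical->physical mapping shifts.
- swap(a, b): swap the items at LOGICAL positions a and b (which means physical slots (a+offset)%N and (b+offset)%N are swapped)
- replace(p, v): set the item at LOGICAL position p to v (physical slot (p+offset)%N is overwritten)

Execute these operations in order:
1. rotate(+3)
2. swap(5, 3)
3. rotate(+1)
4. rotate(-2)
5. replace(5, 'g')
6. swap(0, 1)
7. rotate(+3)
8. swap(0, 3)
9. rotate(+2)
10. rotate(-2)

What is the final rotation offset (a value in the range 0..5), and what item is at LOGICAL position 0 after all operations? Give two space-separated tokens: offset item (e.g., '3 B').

After op 1 (rotate(+3)): offset=3, physical=[A,B,C,D,E,F], logical=[D,E,F,A,B,C]
After op 2 (swap(5, 3)): offset=3, physical=[C,B,A,D,E,F], logical=[D,E,F,C,B,A]
After op 3 (rotate(+1)): offset=4, physical=[C,B,A,D,E,F], logical=[E,F,C,B,A,D]
After op 4 (rotate(-2)): offset=2, physical=[C,B,A,D,E,F], logical=[A,D,E,F,C,B]
After op 5 (replace(5, 'g')): offset=2, physical=[C,g,A,D,E,F], logical=[A,D,E,F,C,g]
After op 6 (swap(0, 1)): offset=2, physical=[C,g,D,A,E,F], logical=[D,A,E,F,C,g]
After op 7 (rotate(+3)): offset=5, physical=[C,g,D,A,E,F], logical=[F,C,g,D,A,E]
After op 8 (swap(0, 3)): offset=5, physical=[C,g,F,A,E,D], logical=[D,C,g,F,A,E]
After op 9 (rotate(+2)): offset=1, physical=[C,g,F,A,E,D], logical=[g,F,A,E,D,C]
After op 10 (rotate(-2)): offset=5, physical=[C,g,F,A,E,D], logical=[D,C,g,F,A,E]

Answer: 5 D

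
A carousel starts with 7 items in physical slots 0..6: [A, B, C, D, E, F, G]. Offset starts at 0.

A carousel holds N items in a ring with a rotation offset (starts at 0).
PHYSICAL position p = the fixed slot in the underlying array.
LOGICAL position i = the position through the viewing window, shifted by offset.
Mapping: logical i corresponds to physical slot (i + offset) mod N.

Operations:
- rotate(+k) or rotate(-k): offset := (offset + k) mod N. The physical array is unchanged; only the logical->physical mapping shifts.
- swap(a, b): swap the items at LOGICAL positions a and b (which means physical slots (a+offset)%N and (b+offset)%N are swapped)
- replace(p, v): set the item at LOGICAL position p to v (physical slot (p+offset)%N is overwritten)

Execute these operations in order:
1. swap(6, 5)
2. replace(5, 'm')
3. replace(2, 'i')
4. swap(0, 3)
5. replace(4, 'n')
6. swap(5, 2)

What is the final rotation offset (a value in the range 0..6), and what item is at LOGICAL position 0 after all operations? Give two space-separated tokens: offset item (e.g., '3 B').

Answer: 0 D

Derivation:
After op 1 (swap(6, 5)): offset=0, physical=[A,B,C,D,E,G,F], logical=[A,B,C,D,E,G,F]
After op 2 (replace(5, 'm')): offset=0, physical=[A,B,C,D,E,m,F], logical=[A,B,C,D,E,m,F]
After op 3 (replace(2, 'i')): offset=0, physical=[A,B,i,D,E,m,F], logical=[A,B,i,D,E,m,F]
After op 4 (swap(0, 3)): offset=0, physical=[D,B,i,A,E,m,F], logical=[D,B,i,A,E,m,F]
After op 5 (replace(4, 'n')): offset=0, physical=[D,B,i,A,n,m,F], logical=[D,B,i,A,n,m,F]
After op 6 (swap(5, 2)): offset=0, physical=[D,B,m,A,n,i,F], logical=[D,B,m,A,n,i,F]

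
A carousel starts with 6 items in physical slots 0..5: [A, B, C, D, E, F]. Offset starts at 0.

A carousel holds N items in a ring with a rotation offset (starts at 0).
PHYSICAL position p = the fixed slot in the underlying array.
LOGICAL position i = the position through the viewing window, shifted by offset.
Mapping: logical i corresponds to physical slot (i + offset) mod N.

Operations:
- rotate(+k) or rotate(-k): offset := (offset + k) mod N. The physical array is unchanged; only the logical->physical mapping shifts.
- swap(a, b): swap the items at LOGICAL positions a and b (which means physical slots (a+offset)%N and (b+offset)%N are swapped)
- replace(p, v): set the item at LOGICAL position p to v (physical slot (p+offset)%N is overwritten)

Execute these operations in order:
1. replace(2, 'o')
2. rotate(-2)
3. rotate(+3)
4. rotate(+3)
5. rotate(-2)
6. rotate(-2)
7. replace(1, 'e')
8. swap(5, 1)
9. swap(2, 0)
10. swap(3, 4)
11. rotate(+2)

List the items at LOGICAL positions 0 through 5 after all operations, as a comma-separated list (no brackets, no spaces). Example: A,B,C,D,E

After op 1 (replace(2, 'o')): offset=0, physical=[A,B,o,D,E,F], logical=[A,B,o,D,E,F]
After op 2 (rotate(-2)): offset=4, physical=[A,B,o,D,E,F], logical=[E,F,A,B,o,D]
After op 3 (rotate(+3)): offset=1, physical=[A,B,o,D,E,F], logical=[B,o,D,E,F,A]
After op 4 (rotate(+3)): offset=4, physical=[A,B,o,D,E,F], logical=[E,F,A,B,o,D]
After op 5 (rotate(-2)): offset=2, physical=[A,B,o,D,E,F], logical=[o,D,E,F,A,B]
After op 6 (rotate(-2)): offset=0, physical=[A,B,o,D,E,F], logical=[A,B,o,D,E,F]
After op 7 (replace(1, 'e')): offset=0, physical=[A,e,o,D,E,F], logical=[A,e,o,D,E,F]
After op 8 (swap(5, 1)): offset=0, physical=[A,F,o,D,E,e], logical=[A,F,o,D,E,e]
After op 9 (swap(2, 0)): offset=0, physical=[o,F,A,D,E,e], logical=[o,F,A,D,E,e]
After op 10 (swap(3, 4)): offset=0, physical=[o,F,A,E,D,e], logical=[o,F,A,E,D,e]
After op 11 (rotate(+2)): offset=2, physical=[o,F,A,E,D,e], logical=[A,E,D,e,o,F]

Answer: A,E,D,e,o,F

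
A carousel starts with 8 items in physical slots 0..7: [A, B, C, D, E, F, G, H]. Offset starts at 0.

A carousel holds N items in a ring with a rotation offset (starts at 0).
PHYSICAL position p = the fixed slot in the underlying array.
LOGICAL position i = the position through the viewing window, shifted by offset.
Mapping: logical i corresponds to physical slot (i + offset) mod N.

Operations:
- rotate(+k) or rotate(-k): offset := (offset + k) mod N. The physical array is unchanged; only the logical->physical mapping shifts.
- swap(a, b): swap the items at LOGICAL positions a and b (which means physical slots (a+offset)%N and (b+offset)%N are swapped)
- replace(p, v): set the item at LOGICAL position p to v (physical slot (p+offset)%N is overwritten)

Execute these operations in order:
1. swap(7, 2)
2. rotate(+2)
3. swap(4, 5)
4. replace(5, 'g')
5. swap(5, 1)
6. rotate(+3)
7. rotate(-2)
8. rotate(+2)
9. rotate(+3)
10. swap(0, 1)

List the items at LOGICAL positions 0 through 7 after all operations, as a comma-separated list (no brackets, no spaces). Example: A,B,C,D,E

After op 1 (swap(7, 2)): offset=0, physical=[A,B,H,D,E,F,G,C], logical=[A,B,H,D,E,F,G,C]
After op 2 (rotate(+2)): offset=2, physical=[A,B,H,D,E,F,G,C], logical=[H,D,E,F,G,C,A,B]
After op 3 (swap(4, 5)): offset=2, physical=[A,B,H,D,E,F,C,G], logical=[H,D,E,F,C,G,A,B]
After op 4 (replace(5, 'g')): offset=2, physical=[A,B,H,D,E,F,C,g], logical=[H,D,E,F,C,g,A,B]
After op 5 (swap(5, 1)): offset=2, physical=[A,B,H,g,E,F,C,D], logical=[H,g,E,F,C,D,A,B]
After op 6 (rotate(+3)): offset=5, physical=[A,B,H,g,E,F,C,D], logical=[F,C,D,A,B,H,g,E]
After op 7 (rotate(-2)): offset=3, physical=[A,B,H,g,E,F,C,D], logical=[g,E,F,C,D,A,B,H]
After op 8 (rotate(+2)): offset=5, physical=[A,B,H,g,E,F,C,D], logical=[F,C,D,A,B,H,g,E]
After op 9 (rotate(+3)): offset=0, physical=[A,B,H,g,E,F,C,D], logical=[A,B,H,g,E,F,C,D]
After op 10 (swap(0, 1)): offset=0, physical=[B,A,H,g,E,F,C,D], logical=[B,A,H,g,E,F,C,D]

Answer: B,A,H,g,E,F,C,D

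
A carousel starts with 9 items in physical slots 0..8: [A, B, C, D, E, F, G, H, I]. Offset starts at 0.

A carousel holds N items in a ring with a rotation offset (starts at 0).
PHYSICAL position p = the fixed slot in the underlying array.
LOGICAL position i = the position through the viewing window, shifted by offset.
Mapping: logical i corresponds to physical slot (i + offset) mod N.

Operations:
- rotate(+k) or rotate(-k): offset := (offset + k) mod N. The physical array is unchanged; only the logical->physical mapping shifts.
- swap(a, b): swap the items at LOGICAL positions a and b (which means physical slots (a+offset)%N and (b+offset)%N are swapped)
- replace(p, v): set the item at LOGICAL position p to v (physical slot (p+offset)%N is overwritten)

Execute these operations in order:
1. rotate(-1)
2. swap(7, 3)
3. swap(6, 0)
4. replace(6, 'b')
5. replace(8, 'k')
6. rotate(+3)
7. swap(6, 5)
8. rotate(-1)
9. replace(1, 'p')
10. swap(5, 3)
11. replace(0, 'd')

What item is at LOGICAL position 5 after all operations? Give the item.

Answer: E

Derivation:
After op 1 (rotate(-1)): offset=8, physical=[A,B,C,D,E,F,G,H,I], logical=[I,A,B,C,D,E,F,G,H]
After op 2 (swap(7, 3)): offset=8, physical=[A,B,G,D,E,F,C,H,I], logical=[I,A,B,G,D,E,F,C,H]
After op 3 (swap(6, 0)): offset=8, physical=[A,B,G,D,E,I,C,H,F], logical=[F,A,B,G,D,E,I,C,H]
After op 4 (replace(6, 'b')): offset=8, physical=[A,B,G,D,E,b,C,H,F], logical=[F,A,B,G,D,E,b,C,H]
After op 5 (replace(8, 'k')): offset=8, physical=[A,B,G,D,E,b,C,k,F], logical=[F,A,B,G,D,E,b,C,k]
After op 6 (rotate(+3)): offset=2, physical=[A,B,G,D,E,b,C,k,F], logical=[G,D,E,b,C,k,F,A,B]
After op 7 (swap(6, 5)): offset=2, physical=[A,B,G,D,E,b,C,F,k], logical=[G,D,E,b,C,F,k,A,B]
After op 8 (rotate(-1)): offset=1, physical=[A,B,G,D,E,b,C,F,k], logical=[B,G,D,E,b,C,F,k,A]
After op 9 (replace(1, 'p')): offset=1, physical=[A,B,p,D,E,b,C,F,k], logical=[B,p,D,E,b,C,F,k,A]
After op 10 (swap(5, 3)): offset=1, physical=[A,B,p,D,C,b,E,F,k], logical=[B,p,D,C,b,E,F,k,A]
After op 11 (replace(0, 'd')): offset=1, physical=[A,d,p,D,C,b,E,F,k], logical=[d,p,D,C,b,E,F,k,A]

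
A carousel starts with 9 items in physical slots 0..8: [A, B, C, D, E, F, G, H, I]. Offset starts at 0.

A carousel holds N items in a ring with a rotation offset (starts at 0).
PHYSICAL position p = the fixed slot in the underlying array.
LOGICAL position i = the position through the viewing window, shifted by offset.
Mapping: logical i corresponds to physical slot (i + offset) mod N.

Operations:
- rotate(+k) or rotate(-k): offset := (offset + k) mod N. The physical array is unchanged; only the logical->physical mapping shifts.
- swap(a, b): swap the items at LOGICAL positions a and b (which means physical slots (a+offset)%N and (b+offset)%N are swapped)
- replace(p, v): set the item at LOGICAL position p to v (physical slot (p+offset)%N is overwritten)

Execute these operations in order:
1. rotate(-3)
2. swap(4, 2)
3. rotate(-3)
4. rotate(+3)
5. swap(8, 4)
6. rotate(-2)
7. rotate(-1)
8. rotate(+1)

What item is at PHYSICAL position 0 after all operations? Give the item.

Answer: A

Derivation:
After op 1 (rotate(-3)): offset=6, physical=[A,B,C,D,E,F,G,H,I], logical=[G,H,I,A,B,C,D,E,F]
After op 2 (swap(4, 2)): offset=6, physical=[A,I,C,D,E,F,G,H,B], logical=[G,H,B,A,I,C,D,E,F]
After op 3 (rotate(-3)): offset=3, physical=[A,I,C,D,E,F,G,H,B], logical=[D,E,F,G,H,B,A,I,C]
After op 4 (rotate(+3)): offset=6, physical=[A,I,C,D,E,F,G,H,B], logical=[G,H,B,A,I,C,D,E,F]
After op 5 (swap(8, 4)): offset=6, physical=[A,F,C,D,E,I,G,H,B], logical=[G,H,B,A,F,C,D,E,I]
After op 6 (rotate(-2)): offset=4, physical=[A,F,C,D,E,I,G,H,B], logical=[E,I,G,H,B,A,F,C,D]
After op 7 (rotate(-1)): offset=3, physical=[A,F,C,D,E,I,G,H,B], logical=[D,E,I,G,H,B,A,F,C]
After op 8 (rotate(+1)): offset=4, physical=[A,F,C,D,E,I,G,H,B], logical=[E,I,G,H,B,A,F,C,D]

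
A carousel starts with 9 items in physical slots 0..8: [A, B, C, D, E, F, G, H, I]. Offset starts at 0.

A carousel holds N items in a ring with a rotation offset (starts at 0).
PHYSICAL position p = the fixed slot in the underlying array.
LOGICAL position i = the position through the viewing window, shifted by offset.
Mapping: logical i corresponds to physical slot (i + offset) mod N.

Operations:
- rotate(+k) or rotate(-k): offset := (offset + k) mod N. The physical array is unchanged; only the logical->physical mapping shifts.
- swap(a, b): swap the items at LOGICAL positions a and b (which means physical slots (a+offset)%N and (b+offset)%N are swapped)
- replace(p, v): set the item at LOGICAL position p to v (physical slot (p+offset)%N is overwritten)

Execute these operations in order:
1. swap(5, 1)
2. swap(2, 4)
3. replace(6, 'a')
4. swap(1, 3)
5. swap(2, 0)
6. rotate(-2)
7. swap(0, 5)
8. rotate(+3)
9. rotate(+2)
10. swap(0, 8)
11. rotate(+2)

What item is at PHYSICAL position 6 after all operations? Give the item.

After op 1 (swap(5, 1)): offset=0, physical=[A,F,C,D,E,B,G,H,I], logical=[A,F,C,D,E,B,G,H,I]
After op 2 (swap(2, 4)): offset=0, physical=[A,F,E,D,C,B,G,H,I], logical=[A,F,E,D,C,B,G,H,I]
After op 3 (replace(6, 'a')): offset=0, physical=[A,F,E,D,C,B,a,H,I], logical=[A,F,E,D,C,B,a,H,I]
After op 4 (swap(1, 3)): offset=0, physical=[A,D,E,F,C,B,a,H,I], logical=[A,D,E,F,C,B,a,H,I]
After op 5 (swap(2, 0)): offset=0, physical=[E,D,A,F,C,B,a,H,I], logical=[E,D,A,F,C,B,a,H,I]
After op 6 (rotate(-2)): offset=7, physical=[E,D,A,F,C,B,a,H,I], logical=[H,I,E,D,A,F,C,B,a]
After op 7 (swap(0, 5)): offset=7, physical=[E,D,A,H,C,B,a,F,I], logical=[F,I,E,D,A,H,C,B,a]
After op 8 (rotate(+3)): offset=1, physical=[E,D,A,H,C,B,a,F,I], logical=[D,A,H,C,B,a,F,I,E]
After op 9 (rotate(+2)): offset=3, physical=[E,D,A,H,C,B,a,F,I], logical=[H,C,B,a,F,I,E,D,A]
After op 10 (swap(0, 8)): offset=3, physical=[E,D,H,A,C,B,a,F,I], logical=[A,C,B,a,F,I,E,D,H]
After op 11 (rotate(+2)): offset=5, physical=[E,D,H,A,C,B,a,F,I], logical=[B,a,F,I,E,D,H,A,C]

Answer: a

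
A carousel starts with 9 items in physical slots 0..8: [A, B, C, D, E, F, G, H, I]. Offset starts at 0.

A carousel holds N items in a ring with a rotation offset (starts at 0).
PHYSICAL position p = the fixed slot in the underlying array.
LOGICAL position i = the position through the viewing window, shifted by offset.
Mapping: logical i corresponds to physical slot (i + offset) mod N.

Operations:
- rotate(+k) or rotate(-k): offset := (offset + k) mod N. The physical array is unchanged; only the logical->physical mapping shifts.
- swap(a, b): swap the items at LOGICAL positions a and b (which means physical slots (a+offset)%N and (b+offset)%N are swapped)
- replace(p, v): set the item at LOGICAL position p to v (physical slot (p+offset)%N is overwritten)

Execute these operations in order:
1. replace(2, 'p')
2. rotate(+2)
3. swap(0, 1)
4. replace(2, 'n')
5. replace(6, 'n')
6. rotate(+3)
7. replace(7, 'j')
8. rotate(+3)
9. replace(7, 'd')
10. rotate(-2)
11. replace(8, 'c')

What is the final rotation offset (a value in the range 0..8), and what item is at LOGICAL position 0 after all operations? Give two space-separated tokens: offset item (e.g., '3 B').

Answer: 6 d

Derivation:
After op 1 (replace(2, 'p')): offset=0, physical=[A,B,p,D,E,F,G,H,I], logical=[A,B,p,D,E,F,G,H,I]
After op 2 (rotate(+2)): offset=2, physical=[A,B,p,D,E,F,G,H,I], logical=[p,D,E,F,G,H,I,A,B]
After op 3 (swap(0, 1)): offset=2, physical=[A,B,D,p,E,F,G,H,I], logical=[D,p,E,F,G,H,I,A,B]
After op 4 (replace(2, 'n')): offset=2, physical=[A,B,D,p,n,F,G,H,I], logical=[D,p,n,F,G,H,I,A,B]
After op 5 (replace(6, 'n')): offset=2, physical=[A,B,D,p,n,F,G,H,n], logical=[D,p,n,F,G,H,n,A,B]
After op 6 (rotate(+3)): offset=5, physical=[A,B,D,p,n,F,G,H,n], logical=[F,G,H,n,A,B,D,p,n]
After op 7 (replace(7, 'j')): offset=5, physical=[A,B,D,j,n,F,G,H,n], logical=[F,G,H,n,A,B,D,j,n]
After op 8 (rotate(+3)): offset=8, physical=[A,B,D,j,n,F,G,H,n], logical=[n,A,B,D,j,n,F,G,H]
After op 9 (replace(7, 'd')): offset=8, physical=[A,B,D,j,n,F,d,H,n], logical=[n,A,B,D,j,n,F,d,H]
After op 10 (rotate(-2)): offset=6, physical=[A,B,D,j,n,F,d,H,n], logical=[d,H,n,A,B,D,j,n,F]
After op 11 (replace(8, 'c')): offset=6, physical=[A,B,D,j,n,c,d,H,n], logical=[d,H,n,A,B,D,j,n,c]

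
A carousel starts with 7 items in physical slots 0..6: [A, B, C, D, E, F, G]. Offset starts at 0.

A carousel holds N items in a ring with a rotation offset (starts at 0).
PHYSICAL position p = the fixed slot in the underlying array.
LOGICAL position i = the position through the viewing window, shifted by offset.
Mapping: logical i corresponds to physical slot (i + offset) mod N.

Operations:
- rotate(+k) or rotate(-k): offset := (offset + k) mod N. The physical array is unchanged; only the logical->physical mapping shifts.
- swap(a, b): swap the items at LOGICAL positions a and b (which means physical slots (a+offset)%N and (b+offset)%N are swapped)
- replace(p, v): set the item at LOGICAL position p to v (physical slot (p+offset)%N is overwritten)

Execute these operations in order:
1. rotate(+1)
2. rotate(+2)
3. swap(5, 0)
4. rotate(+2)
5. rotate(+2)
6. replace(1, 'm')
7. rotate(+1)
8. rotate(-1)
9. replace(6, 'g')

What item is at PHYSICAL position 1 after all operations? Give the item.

After op 1 (rotate(+1)): offset=1, physical=[A,B,C,D,E,F,G], logical=[B,C,D,E,F,G,A]
After op 2 (rotate(+2)): offset=3, physical=[A,B,C,D,E,F,G], logical=[D,E,F,G,A,B,C]
After op 3 (swap(5, 0)): offset=3, physical=[A,D,C,B,E,F,G], logical=[B,E,F,G,A,D,C]
After op 4 (rotate(+2)): offset=5, physical=[A,D,C,B,E,F,G], logical=[F,G,A,D,C,B,E]
After op 5 (rotate(+2)): offset=0, physical=[A,D,C,B,E,F,G], logical=[A,D,C,B,E,F,G]
After op 6 (replace(1, 'm')): offset=0, physical=[A,m,C,B,E,F,G], logical=[A,m,C,B,E,F,G]
After op 7 (rotate(+1)): offset=1, physical=[A,m,C,B,E,F,G], logical=[m,C,B,E,F,G,A]
After op 8 (rotate(-1)): offset=0, physical=[A,m,C,B,E,F,G], logical=[A,m,C,B,E,F,G]
After op 9 (replace(6, 'g')): offset=0, physical=[A,m,C,B,E,F,g], logical=[A,m,C,B,E,F,g]

Answer: m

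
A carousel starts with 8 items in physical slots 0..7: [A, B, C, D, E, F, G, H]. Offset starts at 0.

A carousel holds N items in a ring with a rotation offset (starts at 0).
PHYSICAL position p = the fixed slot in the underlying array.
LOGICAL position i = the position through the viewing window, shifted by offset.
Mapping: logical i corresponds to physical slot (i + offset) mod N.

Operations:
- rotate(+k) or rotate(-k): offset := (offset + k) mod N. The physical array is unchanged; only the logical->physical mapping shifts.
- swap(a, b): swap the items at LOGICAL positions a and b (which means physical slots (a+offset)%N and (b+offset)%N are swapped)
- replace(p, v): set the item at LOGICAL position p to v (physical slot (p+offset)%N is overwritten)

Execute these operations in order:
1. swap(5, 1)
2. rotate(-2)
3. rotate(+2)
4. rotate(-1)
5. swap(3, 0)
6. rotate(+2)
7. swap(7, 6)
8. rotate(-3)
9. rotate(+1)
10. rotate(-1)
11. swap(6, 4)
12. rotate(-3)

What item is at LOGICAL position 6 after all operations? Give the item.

Answer: F

Derivation:
After op 1 (swap(5, 1)): offset=0, physical=[A,F,C,D,E,B,G,H], logical=[A,F,C,D,E,B,G,H]
After op 2 (rotate(-2)): offset=6, physical=[A,F,C,D,E,B,G,H], logical=[G,H,A,F,C,D,E,B]
After op 3 (rotate(+2)): offset=0, physical=[A,F,C,D,E,B,G,H], logical=[A,F,C,D,E,B,G,H]
After op 4 (rotate(-1)): offset=7, physical=[A,F,C,D,E,B,G,H], logical=[H,A,F,C,D,E,B,G]
After op 5 (swap(3, 0)): offset=7, physical=[A,F,H,D,E,B,G,C], logical=[C,A,F,H,D,E,B,G]
After op 6 (rotate(+2)): offset=1, physical=[A,F,H,D,E,B,G,C], logical=[F,H,D,E,B,G,C,A]
After op 7 (swap(7, 6)): offset=1, physical=[C,F,H,D,E,B,G,A], logical=[F,H,D,E,B,G,A,C]
After op 8 (rotate(-3)): offset=6, physical=[C,F,H,D,E,B,G,A], logical=[G,A,C,F,H,D,E,B]
After op 9 (rotate(+1)): offset=7, physical=[C,F,H,D,E,B,G,A], logical=[A,C,F,H,D,E,B,G]
After op 10 (rotate(-1)): offset=6, physical=[C,F,H,D,E,B,G,A], logical=[G,A,C,F,H,D,E,B]
After op 11 (swap(6, 4)): offset=6, physical=[C,F,E,D,H,B,G,A], logical=[G,A,C,F,E,D,H,B]
After op 12 (rotate(-3)): offset=3, physical=[C,F,E,D,H,B,G,A], logical=[D,H,B,G,A,C,F,E]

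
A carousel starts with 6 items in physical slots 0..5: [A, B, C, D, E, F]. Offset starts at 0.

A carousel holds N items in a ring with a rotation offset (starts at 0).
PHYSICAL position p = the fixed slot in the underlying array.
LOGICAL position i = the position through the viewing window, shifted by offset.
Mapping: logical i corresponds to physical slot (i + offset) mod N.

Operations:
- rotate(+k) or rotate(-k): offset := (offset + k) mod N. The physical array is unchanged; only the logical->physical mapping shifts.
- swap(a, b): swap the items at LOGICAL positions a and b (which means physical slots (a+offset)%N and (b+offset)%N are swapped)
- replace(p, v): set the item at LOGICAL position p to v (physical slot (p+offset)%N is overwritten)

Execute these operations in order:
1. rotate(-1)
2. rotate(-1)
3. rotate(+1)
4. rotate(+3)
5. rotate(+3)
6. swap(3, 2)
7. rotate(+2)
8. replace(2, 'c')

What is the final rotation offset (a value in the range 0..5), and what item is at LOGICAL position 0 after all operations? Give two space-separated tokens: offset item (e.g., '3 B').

Answer: 1 C

Derivation:
After op 1 (rotate(-1)): offset=5, physical=[A,B,C,D,E,F], logical=[F,A,B,C,D,E]
After op 2 (rotate(-1)): offset=4, physical=[A,B,C,D,E,F], logical=[E,F,A,B,C,D]
After op 3 (rotate(+1)): offset=5, physical=[A,B,C,D,E,F], logical=[F,A,B,C,D,E]
After op 4 (rotate(+3)): offset=2, physical=[A,B,C,D,E,F], logical=[C,D,E,F,A,B]
After op 5 (rotate(+3)): offset=5, physical=[A,B,C,D,E,F], logical=[F,A,B,C,D,E]
After op 6 (swap(3, 2)): offset=5, physical=[A,C,B,D,E,F], logical=[F,A,C,B,D,E]
After op 7 (rotate(+2)): offset=1, physical=[A,C,B,D,E,F], logical=[C,B,D,E,F,A]
After op 8 (replace(2, 'c')): offset=1, physical=[A,C,B,c,E,F], logical=[C,B,c,E,F,A]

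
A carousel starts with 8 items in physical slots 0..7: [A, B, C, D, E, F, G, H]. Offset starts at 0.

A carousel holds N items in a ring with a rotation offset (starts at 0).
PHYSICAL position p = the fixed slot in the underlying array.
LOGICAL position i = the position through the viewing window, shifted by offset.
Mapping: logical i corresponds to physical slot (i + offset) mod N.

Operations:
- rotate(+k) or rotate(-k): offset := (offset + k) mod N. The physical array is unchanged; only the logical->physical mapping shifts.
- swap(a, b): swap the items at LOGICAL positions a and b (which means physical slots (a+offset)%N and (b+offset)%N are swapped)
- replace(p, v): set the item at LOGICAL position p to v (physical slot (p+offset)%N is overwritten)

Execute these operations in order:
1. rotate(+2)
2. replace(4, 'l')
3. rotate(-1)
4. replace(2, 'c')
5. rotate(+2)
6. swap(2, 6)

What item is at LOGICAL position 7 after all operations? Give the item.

Answer: C

Derivation:
After op 1 (rotate(+2)): offset=2, physical=[A,B,C,D,E,F,G,H], logical=[C,D,E,F,G,H,A,B]
After op 2 (replace(4, 'l')): offset=2, physical=[A,B,C,D,E,F,l,H], logical=[C,D,E,F,l,H,A,B]
After op 3 (rotate(-1)): offset=1, physical=[A,B,C,D,E,F,l,H], logical=[B,C,D,E,F,l,H,A]
After op 4 (replace(2, 'c')): offset=1, physical=[A,B,C,c,E,F,l,H], logical=[B,C,c,E,F,l,H,A]
After op 5 (rotate(+2)): offset=3, physical=[A,B,C,c,E,F,l,H], logical=[c,E,F,l,H,A,B,C]
After op 6 (swap(2, 6)): offset=3, physical=[A,F,C,c,E,B,l,H], logical=[c,E,B,l,H,A,F,C]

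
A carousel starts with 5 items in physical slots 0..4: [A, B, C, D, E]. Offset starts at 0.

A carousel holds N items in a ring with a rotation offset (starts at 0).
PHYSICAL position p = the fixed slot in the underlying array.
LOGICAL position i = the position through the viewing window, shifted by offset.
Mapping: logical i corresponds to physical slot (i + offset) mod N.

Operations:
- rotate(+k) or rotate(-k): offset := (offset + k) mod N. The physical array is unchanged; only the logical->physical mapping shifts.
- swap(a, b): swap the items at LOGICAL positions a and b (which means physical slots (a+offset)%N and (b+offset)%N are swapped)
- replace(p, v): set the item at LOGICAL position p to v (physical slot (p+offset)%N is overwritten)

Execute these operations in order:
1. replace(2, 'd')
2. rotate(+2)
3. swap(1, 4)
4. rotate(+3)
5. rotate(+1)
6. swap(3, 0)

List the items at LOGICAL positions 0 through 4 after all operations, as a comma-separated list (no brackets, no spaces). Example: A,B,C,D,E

After op 1 (replace(2, 'd')): offset=0, physical=[A,B,d,D,E], logical=[A,B,d,D,E]
After op 2 (rotate(+2)): offset=2, physical=[A,B,d,D,E], logical=[d,D,E,A,B]
After op 3 (swap(1, 4)): offset=2, physical=[A,D,d,B,E], logical=[d,B,E,A,D]
After op 4 (rotate(+3)): offset=0, physical=[A,D,d,B,E], logical=[A,D,d,B,E]
After op 5 (rotate(+1)): offset=1, physical=[A,D,d,B,E], logical=[D,d,B,E,A]
After op 6 (swap(3, 0)): offset=1, physical=[A,E,d,B,D], logical=[E,d,B,D,A]

Answer: E,d,B,D,A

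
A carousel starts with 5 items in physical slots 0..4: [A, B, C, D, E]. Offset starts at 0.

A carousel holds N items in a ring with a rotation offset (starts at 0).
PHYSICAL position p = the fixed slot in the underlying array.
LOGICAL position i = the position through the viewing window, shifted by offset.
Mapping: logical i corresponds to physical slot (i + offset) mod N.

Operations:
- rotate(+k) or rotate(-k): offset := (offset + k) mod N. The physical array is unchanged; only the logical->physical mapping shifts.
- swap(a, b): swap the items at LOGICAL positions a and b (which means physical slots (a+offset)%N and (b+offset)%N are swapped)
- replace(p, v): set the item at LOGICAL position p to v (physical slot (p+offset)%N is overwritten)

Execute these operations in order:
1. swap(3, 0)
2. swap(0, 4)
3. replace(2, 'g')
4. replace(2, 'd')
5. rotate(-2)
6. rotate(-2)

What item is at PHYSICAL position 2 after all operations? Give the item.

Answer: d

Derivation:
After op 1 (swap(3, 0)): offset=0, physical=[D,B,C,A,E], logical=[D,B,C,A,E]
After op 2 (swap(0, 4)): offset=0, physical=[E,B,C,A,D], logical=[E,B,C,A,D]
After op 3 (replace(2, 'g')): offset=0, physical=[E,B,g,A,D], logical=[E,B,g,A,D]
After op 4 (replace(2, 'd')): offset=0, physical=[E,B,d,A,D], logical=[E,B,d,A,D]
After op 5 (rotate(-2)): offset=3, physical=[E,B,d,A,D], logical=[A,D,E,B,d]
After op 6 (rotate(-2)): offset=1, physical=[E,B,d,A,D], logical=[B,d,A,D,E]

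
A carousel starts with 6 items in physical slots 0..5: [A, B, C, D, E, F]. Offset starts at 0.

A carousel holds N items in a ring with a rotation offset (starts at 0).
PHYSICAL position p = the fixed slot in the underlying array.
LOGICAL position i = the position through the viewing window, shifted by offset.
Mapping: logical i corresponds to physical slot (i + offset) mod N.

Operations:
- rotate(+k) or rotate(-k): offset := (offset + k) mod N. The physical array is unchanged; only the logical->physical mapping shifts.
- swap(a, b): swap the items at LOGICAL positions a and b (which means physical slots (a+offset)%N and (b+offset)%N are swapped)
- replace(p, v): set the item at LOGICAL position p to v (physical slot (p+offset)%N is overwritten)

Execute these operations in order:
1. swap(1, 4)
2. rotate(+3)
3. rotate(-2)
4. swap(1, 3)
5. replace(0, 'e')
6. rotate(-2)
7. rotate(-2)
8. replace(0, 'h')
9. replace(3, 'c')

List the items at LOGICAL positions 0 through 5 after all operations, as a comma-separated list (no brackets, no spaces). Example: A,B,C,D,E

After op 1 (swap(1, 4)): offset=0, physical=[A,E,C,D,B,F], logical=[A,E,C,D,B,F]
After op 2 (rotate(+3)): offset=3, physical=[A,E,C,D,B,F], logical=[D,B,F,A,E,C]
After op 3 (rotate(-2)): offset=1, physical=[A,E,C,D,B,F], logical=[E,C,D,B,F,A]
After op 4 (swap(1, 3)): offset=1, physical=[A,E,B,D,C,F], logical=[E,B,D,C,F,A]
After op 5 (replace(0, 'e')): offset=1, physical=[A,e,B,D,C,F], logical=[e,B,D,C,F,A]
After op 6 (rotate(-2)): offset=5, physical=[A,e,B,D,C,F], logical=[F,A,e,B,D,C]
After op 7 (rotate(-2)): offset=3, physical=[A,e,B,D,C,F], logical=[D,C,F,A,e,B]
After op 8 (replace(0, 'h')): offset=3, physical=[A,e,B,h,C,F], logical=[h,C,F,A,e,B]
After op 9 (replace(3, 'c')): offset=3, physical=[c,e,B,h,C,F], logical=[h,C,F,c,e,B]

Answer: h,C,F,c,e,B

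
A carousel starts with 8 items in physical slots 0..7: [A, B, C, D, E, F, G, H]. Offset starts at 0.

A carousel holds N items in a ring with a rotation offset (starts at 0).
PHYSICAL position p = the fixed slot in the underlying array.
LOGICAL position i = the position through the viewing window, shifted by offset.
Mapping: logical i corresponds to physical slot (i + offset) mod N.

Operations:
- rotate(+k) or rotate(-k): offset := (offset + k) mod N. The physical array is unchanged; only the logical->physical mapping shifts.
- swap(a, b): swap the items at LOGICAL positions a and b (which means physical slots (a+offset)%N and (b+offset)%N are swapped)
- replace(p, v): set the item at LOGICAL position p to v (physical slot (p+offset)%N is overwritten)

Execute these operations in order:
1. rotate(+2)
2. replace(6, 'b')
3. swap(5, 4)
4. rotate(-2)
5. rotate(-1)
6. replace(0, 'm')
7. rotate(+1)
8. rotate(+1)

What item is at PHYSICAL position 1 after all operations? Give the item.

After op 1 (rotate(+2)): offset=2, physical=[A,B,C,D,E,F,G,H], logical=[C,D,E,F,G,H,A,B]
After op 2 (replace(6, 'b')): offset=2, physical=[b,B,C,D,E,F,G,H], logical=[C,D,E,F,G,H,b,B]
After op 3 (swap(5, 4)): offset=2, physical=[b,B,C,D,E,F,H,G], logical=[C,D,E,F,H,G,b,B]
After op 4 (rotate(-2)): offset=0, physical=[b,B,C,D,E,F,H,G], logical=[b,B,C,D,E,F,H,G]
After op 5 (rotate(-1)): offset=7, physical=[b,B,C,D,E,F,H,G], logical=[G,b,B,C,D,E,F,H]
After op 6 (replace(0, 'm')): offset=7, physical=[b,B,C,D,E,F,H,m], logical=[m,b,B,C,D,E,F,H]
After op 7 (rotate(+1)): offset=0, physical=[b,B,C,D,E,F,H,m], logical=[b,B,C,D,E,F,H,m]
After op 8 (rotate(+1)): offset=1, physical=[b,B,C,D,E,F,H,m], logical=[B,C,D,E,F,H,m,b]

Answer: B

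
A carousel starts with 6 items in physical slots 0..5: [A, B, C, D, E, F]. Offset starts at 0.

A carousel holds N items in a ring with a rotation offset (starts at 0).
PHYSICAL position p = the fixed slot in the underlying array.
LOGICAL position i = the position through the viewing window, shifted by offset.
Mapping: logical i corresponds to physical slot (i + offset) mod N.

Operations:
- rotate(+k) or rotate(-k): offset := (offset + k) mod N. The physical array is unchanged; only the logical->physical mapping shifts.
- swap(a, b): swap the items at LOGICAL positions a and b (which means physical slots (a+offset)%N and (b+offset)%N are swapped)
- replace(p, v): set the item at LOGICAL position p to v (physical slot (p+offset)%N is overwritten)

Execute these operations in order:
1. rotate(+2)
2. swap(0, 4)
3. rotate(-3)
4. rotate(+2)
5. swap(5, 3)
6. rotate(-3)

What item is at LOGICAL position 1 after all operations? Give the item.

After op 1 (rotate(+2)): offset=2, physical=[A,B,C,D,E,F], logical=[C,D,E,F,A,B]
After op 2 (swap(0, 4)): offset=2, physical=[C,B,A,D,E,F], logical=[A,D,E,F,C,B]
After op 3 (rotate(-3)): offset=5, physical=[C,B,A,D,E,F], logical=[F,C,B,A,D,E]
After op 4 (rotate(+2)): offset=1, physical=[C,B,A,D,E,F], logical=[B,A,D,E,F,C]
After op 5 (swap(5, 3)): offset=1, physical=[E,B,A,D,C,F], logical=[B,A,D,C,F,E]
After op 6 (rotate(-3)): offset=4, physical=[E,B,A,D,C,F], logical=[C,F,E,B,A,D]

Answer: F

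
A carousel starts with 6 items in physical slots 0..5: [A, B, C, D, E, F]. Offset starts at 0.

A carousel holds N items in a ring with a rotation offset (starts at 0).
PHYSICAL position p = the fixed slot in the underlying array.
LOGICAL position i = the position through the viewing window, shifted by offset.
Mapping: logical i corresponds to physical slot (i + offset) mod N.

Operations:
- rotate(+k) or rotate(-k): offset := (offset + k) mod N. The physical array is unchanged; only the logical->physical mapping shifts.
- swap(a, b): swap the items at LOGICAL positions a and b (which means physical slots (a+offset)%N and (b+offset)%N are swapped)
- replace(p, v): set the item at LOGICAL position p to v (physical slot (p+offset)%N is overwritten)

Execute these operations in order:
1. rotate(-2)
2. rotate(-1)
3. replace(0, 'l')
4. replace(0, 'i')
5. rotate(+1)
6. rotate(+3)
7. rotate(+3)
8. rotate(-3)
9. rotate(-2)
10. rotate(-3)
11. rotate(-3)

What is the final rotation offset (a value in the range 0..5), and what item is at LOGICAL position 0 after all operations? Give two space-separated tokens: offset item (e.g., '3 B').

Answer: 5 F

Derivation:
After op 1 (rotate(-2)): offset=4, physical=[A,B,C,D,E,F], logical=[E,F,A,B,C,D]
After op 2 (rotate(-1)): offset=3, physical=[A,B,C,D,E,F], logical=[D,E,F,A,B,C]
After op 3 (replace(0, 'l')): offset=3, physical=[A,B,C,l,E,F], logical=[l,E,F,A,B,C]
After op 4 (replace(0, 'i')): offset=3, physical=[A,B,C,i,E,F], logical=[i,E,F,A,B,C]
After op 5 (rotate(+1)): offset=4, physical=[A,B,C,i,E,F], logical=[E,F,A,B,C,i]
After op 6 (rotate(+3)): offset=1, physical=[A,B,C,i,E,F], logical=[B,C,i,E,F,A]
After op 7 (rotate(+3)): offset=4, physical=[A,B,C,i,E,F], logical=[E,F,A,B,C,i]
After op 8 (rotate(-3)): offset=1, physical=[A,B,C,i,E,F], logical=[B,C,i,E,F,A]
After op 9 (rotate(-2)): offset=5, physical=[A,B,C,i,E,F], logical=[F,A,B,C,i,E]
After op 10 (rotate(-3)): offset=2, physical=[A,B,C,i,E,F], logical=[C,i,E,F,A,B]
After op 11 (rotate(-3)): offset=5, physical=[A,B,C,i,E,F], logical=[F,A,B,C,i,E]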